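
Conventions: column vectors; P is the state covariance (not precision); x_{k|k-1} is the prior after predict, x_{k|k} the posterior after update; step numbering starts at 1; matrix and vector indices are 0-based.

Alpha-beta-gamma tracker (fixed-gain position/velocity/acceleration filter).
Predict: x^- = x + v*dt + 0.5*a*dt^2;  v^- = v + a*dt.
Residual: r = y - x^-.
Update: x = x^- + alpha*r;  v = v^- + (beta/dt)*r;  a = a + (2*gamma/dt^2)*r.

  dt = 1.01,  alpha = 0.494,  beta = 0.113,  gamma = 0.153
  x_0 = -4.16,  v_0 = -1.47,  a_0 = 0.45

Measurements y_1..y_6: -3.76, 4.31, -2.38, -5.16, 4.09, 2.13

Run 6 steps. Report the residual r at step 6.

resid = -6.0292

step 1: x_pred=-5.4152  r=1.6552  x^+=-4.5975  v^+=-0.8303  a^+=0.9465
step 2: x_pred=-4.9534  r=9.2634  x^+=-0.3773  v^+=1.1621  a^+=3.7252
step 3: x_pred=2.6965  r=-5.0765  x^+=0.1887  v^+=4.3566  a^+=2.2025
step 4: x_pred=5.7122  r=-10.8722  x^+=0.3413  v^+=5.3647  a^+=-1.0589
step 5: x_pred=5.2196  r=-1.1296  x^+=4.6616  v^+=4.1688  a^+=-1.3977
step 6: x_pred=8.1592  r=-6.0292  x^+=5.1808  v^+=2.0826  a^+=-3.2063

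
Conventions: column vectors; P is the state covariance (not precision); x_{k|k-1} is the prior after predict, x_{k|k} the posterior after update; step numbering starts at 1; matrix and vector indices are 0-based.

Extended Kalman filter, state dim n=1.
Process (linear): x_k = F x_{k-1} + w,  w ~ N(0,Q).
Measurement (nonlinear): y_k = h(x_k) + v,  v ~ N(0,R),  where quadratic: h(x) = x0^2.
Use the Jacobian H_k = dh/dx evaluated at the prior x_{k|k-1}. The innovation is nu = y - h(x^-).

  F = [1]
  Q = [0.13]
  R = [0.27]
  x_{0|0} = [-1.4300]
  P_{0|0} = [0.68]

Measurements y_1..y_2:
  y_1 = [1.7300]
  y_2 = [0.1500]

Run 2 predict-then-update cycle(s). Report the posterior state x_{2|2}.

x_post = [-0.8352]

step 1: x^-=[-1.4300]  P^-=[0.8100]  H_jac=[-2.8600]  S=[6.8955]  K=[-0.3360]  nu=[-0.3149]  x^+=[-1.3242]  P^+=[0.0317]
step 2: x^-=[-1.3242]  P^-=[0.1617]  H_jac=[-2.6484]  S=[1.4043]  K=[-0.3050]  nu=[-1.6035]  x^+=[-0.8352]  P^+=[0.0311]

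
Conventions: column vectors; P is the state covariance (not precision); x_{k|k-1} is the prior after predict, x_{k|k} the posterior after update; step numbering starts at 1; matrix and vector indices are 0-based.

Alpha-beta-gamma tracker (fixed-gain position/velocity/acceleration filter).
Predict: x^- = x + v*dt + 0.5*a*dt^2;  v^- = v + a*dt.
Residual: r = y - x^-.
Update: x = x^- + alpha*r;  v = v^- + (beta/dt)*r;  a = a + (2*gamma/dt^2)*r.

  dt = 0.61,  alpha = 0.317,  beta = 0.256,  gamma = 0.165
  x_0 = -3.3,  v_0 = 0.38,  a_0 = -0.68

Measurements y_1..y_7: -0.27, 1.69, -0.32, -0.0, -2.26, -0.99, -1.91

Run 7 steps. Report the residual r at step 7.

step 1: x_pred=-3.1947  r=2.9247  x^+=-2.2676  v^+=1.1926  a^+=1.9138
step 2: x_pred=-1.1840  r=2.8740  x^+=-0.2730  v^+=3.5662  a^+=4.4627
step 3: x_pred=2.7327  r=-3.0527  x^+=1.7650  v^+=5.0073  a^+=1.7553
step 4: x_pred=5.1460  r=-5.1460  x^+=3.5147  v^+=3.9184  a^+=-2.8084
step 5: x_pred=5.3824  r=-7.6424  x^+=2.9598  v^+=-1.0021  a^+=-9.5862
step 6: x_pred=0.5650  r=-1.5550  x^+=0.0721  v^+=-7.5022  a^+=-10.9653
step 7: x_pred=-6.5444  r=4.6344  x^+=-5.0753  v^+=-12.2461  a^+=-6.8552

resid = 4.6344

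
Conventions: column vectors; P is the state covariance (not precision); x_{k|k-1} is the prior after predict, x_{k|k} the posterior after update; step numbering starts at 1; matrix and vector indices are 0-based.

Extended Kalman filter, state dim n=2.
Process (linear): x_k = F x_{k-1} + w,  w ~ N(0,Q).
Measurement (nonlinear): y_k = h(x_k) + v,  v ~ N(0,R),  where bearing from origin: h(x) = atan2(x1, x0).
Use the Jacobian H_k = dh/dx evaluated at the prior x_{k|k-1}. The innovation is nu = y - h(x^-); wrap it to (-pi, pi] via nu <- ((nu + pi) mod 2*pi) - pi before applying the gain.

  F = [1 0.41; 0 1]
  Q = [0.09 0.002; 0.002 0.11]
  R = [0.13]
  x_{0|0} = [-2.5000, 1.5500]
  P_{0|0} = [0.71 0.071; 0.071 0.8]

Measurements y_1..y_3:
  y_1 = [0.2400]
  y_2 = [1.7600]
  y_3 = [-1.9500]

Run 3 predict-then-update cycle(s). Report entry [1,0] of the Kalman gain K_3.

K[1,0] = 0.1279

step 1: x^-=[-1.8645, 1.5500]  P^-=[0.9927 0.4010; 0.4010 0.9100]  H_jac=[-0.2637 -0.3172]  S=[0.3576]  K=[-1.0875; -1.1027]  nu=[-2.2080]  x^+=[0.5368, 3.9848]  P^+=[0.5697 -0.0279; -0.0279 0.4752]
step 2: x^-=[2.1706, 3.9848]  P^-=[0.7168 0.1690; 0.1690 0.5852]  H_jac=[-0.1935 0.1054]  S=[0.1565]  K=[-0.7728; 0.1853]  nu=[0.6880]  x^+=[1.6390, 4.1123]  P^+=[0.6233 0.1914; 0.1914 0.5798]
step 3: x^-=[3.3250, 4.1123]  P^-=[0.9677 0.4311; 0.4311 0.6898]  H_jac=[-0.1470 0.1189]  S=[0.1456]  K=[-0.6253; 0.1279]  nu=[-2.8409]  x^+=[5.1014, 3.7489]  P^+=[0.9108 0.4427; 0.4427 0.6874]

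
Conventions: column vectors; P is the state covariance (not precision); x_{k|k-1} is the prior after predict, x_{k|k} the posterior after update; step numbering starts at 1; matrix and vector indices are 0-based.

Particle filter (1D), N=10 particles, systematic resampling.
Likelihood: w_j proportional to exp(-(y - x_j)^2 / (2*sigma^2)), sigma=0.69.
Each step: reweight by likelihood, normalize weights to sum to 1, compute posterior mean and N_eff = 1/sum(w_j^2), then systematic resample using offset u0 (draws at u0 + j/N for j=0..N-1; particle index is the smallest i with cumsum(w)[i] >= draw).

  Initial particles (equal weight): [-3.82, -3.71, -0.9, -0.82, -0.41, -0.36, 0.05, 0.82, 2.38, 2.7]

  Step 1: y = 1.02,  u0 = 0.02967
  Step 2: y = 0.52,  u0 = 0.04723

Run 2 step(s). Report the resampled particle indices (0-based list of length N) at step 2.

resampled_idx = [0, 2, 3, 4, 4, 5, 6, 7, 7, 8]

step 1: w=[0.0000, 0.0000, 0.0114, 0.0156, 0.0639, 0.0741, 0.2037, 0.5247, 0.0784, 0.0282]  mean=0.6274  Neff=2.9972  idx=[4, 5, 6, 6, 7, 7, 7, 7, 7, 8]
step 2: w=[0.0575, 0.0633, 0.1131, 0.1131, 0.1298, 0.1298, 0.1298, 0.1298, 0.1298, 0.0038]  mean=0.5062  Neff=8.5320  idx=[0, 2, 3, 4, 4, 5, 6, 7, 7, 8]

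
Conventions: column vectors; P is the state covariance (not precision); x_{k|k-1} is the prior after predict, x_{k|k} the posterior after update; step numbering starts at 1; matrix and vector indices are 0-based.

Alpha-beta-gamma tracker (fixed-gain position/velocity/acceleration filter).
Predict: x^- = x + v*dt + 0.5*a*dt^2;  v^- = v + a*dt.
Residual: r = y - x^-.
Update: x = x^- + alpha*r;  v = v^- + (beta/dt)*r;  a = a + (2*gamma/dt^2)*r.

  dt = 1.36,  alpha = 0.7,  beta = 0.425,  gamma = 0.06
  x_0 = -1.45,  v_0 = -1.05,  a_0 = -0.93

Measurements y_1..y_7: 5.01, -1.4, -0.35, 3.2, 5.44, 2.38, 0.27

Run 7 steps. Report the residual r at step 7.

resid = -3.7873

step 1: x_pred=-3.7381  r=8.7481  x^+=2.3856  v^+=0.4190  a^+=-0.3624
step 2: x_pred=2.6202  r=-4.0202  x^+=-0.1939  v^+=-1.3303  a^+=-0.6233
step 3: x_pred=-2.5795  r=2.2295  x^+=-1.0188  v^+=-1.4812  a^+=-0.4786
step 4: x_pred=-3.4759  r=6.6759  x^+=1.1972  v^+=-0.0459  a^+=-0.0455
step 5: x_pred=1.0928  r=4.3472  x^+=4.1358  v^+=1.2508  a^+=0.2366
step 6: x_pred=6.0556  r=-3.6756  x^+=3.4827  v^+=0.4238  a^+=-0.0019
step 7: x_pred=4.0573  r=-3.7873  x^+=1.4062  v^+=-0.7623  a^+=-0.2476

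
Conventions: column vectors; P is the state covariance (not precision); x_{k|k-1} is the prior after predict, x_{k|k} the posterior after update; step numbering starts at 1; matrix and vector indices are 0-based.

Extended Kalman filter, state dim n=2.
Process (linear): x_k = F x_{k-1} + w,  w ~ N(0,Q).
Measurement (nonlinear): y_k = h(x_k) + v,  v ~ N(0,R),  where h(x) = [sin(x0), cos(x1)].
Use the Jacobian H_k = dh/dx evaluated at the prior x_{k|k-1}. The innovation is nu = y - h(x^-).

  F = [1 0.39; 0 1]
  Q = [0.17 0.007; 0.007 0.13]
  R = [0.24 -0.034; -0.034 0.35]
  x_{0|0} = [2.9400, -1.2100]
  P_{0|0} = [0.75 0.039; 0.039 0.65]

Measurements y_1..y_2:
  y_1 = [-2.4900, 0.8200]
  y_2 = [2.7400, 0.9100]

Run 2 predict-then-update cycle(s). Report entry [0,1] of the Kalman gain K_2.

K[0,1] = 0.1958

step 1: x^-=[2.4681, -1.2100]  P^-=[1.0493 0.2995; 0.2995 0.7800]  H_jac=[-0.7816 0.0000; 0.0000 0.9356]  S=[0.8811 -0.2530; -0.2530 1.0328]  K=[-0.9175 0.0465; -0.0675 0.6901]  nu=[-3.1137, 0.4670]  x^+=[5.3467, -0.6775]  P^+=[0.2837 0.0507; 0.0507 0.2606]
step 2: x^-=[5.0824, -0.6775]  P^-=[0.5330 0.1594; 0.1594 0.3906]  H_jac=[0.3617 0.0000; 0.0000 0.6268]  S=[0.3097 0.0021; 0.0021 0.5035]  K=[0.6210 0.1958; 0.1828 0.4855]  nu=[3.6723, 0.1309]  x^+=[7.3886, 0.0572]  P^+=[0.3937 0.0756; 0.0756 0.2612]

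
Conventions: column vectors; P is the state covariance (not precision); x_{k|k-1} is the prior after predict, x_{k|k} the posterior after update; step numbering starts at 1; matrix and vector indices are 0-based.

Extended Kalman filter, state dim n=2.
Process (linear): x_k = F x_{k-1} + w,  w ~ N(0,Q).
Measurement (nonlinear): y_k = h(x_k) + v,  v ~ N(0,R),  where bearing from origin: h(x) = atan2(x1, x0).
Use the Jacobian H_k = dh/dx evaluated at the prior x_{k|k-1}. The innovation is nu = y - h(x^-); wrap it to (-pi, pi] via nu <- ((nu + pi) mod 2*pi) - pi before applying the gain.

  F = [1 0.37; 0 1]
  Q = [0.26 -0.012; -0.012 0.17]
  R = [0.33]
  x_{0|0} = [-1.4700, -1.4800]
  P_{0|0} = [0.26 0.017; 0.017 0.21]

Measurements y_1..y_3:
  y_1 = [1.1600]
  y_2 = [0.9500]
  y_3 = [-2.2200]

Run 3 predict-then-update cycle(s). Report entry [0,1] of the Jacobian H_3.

step 1: x^-=[-2.0176, -1.4800]  P^-=[0.5613 0.0827; 0.0827 0.3800]  H_jac=[0.2364 -0.3222]  S=[0.3882]  K=[0.2731; -0.2651]  nu=[-2.6145]  x^+=[-2.7317, -0.7870]  P^+=[0.5324 0.1108; 0.1108 0.3527]
step 2: x^-=[-3.0229, -0.7870]  P^-=[0.9227 0.2293; 0.2293 0.5227]  H_jac=[0.0807 -0.3098]  S=[0.3747]  K=[0.0090; -0.3828]  nu=[-2.4463]  x^+=[-3.0449, 0.1495]  P^+=[0.9226 0.2306; 0.2306 0.4678]
step 3: x^-=[-2.9896, 0.1495]  P^-=[1.4173 0.3917; 0.3917 0.6378]  H_jac=[-0.0167 -0.3337]  S=[0.4058]  K=[-0.3804; -0.5406]  nu=[0.9716]  x^+=[-3.3592, -0.3757]  P^+=[1.3586 0.3083; 0.3083 0.5192]

H_jac[0,1] = -0.3337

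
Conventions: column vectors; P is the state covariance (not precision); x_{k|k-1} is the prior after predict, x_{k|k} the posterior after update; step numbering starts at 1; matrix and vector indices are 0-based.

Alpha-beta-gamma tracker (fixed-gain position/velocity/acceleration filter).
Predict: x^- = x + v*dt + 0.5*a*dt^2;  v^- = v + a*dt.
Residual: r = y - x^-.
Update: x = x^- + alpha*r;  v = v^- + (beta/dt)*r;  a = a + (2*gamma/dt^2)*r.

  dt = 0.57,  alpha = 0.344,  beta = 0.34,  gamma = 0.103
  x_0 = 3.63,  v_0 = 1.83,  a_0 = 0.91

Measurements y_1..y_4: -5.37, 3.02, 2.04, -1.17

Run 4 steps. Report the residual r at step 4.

step 1: x_pred=4.8209  r=-10.1909  x^+=1.3152  v^+=-3.7301  a^+=-5.5515
step 2: x_pred=-1.7127  r=4.7327  x^+=-0.0847  v^+=-4.0714  a^+=-2.5507
step 3: x_pred=-2.8197  r=4.8597  x^+=-1.1480  v^+=-2.6265  a^+=0.5306
step 4: x_pred=-2.5589  r=1.3889  x^+=-2.0811  v^+=-1.4956  a^+=1.4112

resid = 1.3889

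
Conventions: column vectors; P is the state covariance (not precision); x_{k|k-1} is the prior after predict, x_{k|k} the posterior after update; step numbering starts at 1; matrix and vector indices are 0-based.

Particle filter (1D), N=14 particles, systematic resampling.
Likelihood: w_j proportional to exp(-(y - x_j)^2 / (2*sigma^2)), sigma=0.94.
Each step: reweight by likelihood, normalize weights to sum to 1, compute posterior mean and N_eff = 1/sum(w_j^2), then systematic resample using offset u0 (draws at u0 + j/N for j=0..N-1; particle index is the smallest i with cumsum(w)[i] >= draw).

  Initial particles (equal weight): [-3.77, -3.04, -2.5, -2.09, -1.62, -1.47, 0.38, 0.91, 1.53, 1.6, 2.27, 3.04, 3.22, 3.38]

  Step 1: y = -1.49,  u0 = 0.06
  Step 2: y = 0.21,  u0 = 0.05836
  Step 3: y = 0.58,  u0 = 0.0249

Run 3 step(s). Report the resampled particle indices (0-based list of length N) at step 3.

step 1: w=[0.0137, 0.0665, 0.1453, 0.2111, 0.2563, 0.2587, 0.0358, 0.0099, 0.0015, 0.0012, 0.0001, 0.0000, 0.0000, 0.0000]  mean=-1.8265  Neff=4.8949  idx=[1, 2, 2, 3, 3, 3, 4, 4, 4, 5, 5, 5, 5, 7]
step 2: w=[0.0012, 0.0071, 0.0071, 0.0227, 0.0227, 0.0227, 0.0682, 0.0682, 0.0682, 0.0919, 0.0919, 0.0919, 0.0919, 0.3440]  mean=-0.7407  Neff=5.9608  idx=[4, 6, 7, 8, 9, 10, 11, 11, 12, 13, 13, 13, 13, 13]
step 3: w=[0.0033, 0.0120, 0.0120, 0.0120, 0.0172, 0.0172, 0.0172, 0.0172, 0.0172, 0.1749, 0.1749, 0.1749, 0.1749, 0.1749]  mean=0.6036  Neff=6.4580  idx=[2, 7, 9, 9, 10, 10, 10, 11, 11, 12, 12, 12, 13, 13]

resampled_idx = [2, 7, 9, 9, 10, 10, 10, 11, 11, 12, 12, 12, 13, 13]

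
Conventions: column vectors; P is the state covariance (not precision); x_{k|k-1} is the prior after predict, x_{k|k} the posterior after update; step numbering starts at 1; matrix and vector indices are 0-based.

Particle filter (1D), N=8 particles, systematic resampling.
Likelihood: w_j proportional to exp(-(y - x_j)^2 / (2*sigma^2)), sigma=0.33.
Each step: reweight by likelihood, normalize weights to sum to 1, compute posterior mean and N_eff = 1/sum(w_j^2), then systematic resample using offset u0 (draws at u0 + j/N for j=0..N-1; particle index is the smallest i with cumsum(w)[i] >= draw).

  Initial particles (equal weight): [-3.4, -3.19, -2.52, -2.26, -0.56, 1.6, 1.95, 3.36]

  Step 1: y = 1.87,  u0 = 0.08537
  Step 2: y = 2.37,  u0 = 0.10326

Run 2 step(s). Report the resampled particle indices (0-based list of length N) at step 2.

step 1: w=[0.0000, 0.0000, 0.0000, 0.0000, 0.0000, 0.4242, 0.5757, 0.0000]  mean=1.8015  Neff=1.9552  idx=[5, 5, 5, 6, 6, 6, 6, 6]
step 2: w=[0.0271, 0.0271, 0.0271, 0.1837, 0.1837, 0.1837, 0.1837, 0.1837]  mean=1.9215  Neff=5.8491  idx=[3, 3, 4, 5, 5, 6, 7, 7]

resampled_idx = [3, 3, 4, 5, 5, 6, 7, 7]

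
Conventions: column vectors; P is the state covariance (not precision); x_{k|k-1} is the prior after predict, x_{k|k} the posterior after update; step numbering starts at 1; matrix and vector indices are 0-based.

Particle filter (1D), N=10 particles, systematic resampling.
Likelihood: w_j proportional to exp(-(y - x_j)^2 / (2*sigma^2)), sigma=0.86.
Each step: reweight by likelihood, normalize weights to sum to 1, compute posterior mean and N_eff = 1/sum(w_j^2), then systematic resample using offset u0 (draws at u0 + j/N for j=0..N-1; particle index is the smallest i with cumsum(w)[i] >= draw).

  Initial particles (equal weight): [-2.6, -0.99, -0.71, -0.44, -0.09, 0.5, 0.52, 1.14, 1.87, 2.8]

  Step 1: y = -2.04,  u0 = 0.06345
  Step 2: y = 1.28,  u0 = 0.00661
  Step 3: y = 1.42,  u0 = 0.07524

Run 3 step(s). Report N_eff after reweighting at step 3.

N_eff = 7.0828

step 1: w=[0.4337, 0.2544, 0.1621, 0.0950, 0.0410, 0.0068, 0.0064, 0.0006, 0.0000, 0.0000]  mean=-1.5326  Neff=3.4499  idx=[0, 0, 0, 0, 1, 1, 1, 2, 3, 4]
step 2: w=[0.0001, 0.0001, 0.0001, 0.0001, 0.0532, 0.0532, 0.0532, 0.1191, 0.2344, 0.4869]  mean=-0.3900  Neff=3.1786  idx=[4, 6, 7, 8, 8, 8, 9, 9, 9, 9]
step 3: w=[0.0160, 0.0160, 0.0378, 0.0783, 0.0783, 0.0783, 0.1738, 0.1738, 0.1738, 0.1738]  mean=-0.2245  Neff=7.0828  idx=[3, 4, 5, 6, 6, 7, 8, 8, 9, 9]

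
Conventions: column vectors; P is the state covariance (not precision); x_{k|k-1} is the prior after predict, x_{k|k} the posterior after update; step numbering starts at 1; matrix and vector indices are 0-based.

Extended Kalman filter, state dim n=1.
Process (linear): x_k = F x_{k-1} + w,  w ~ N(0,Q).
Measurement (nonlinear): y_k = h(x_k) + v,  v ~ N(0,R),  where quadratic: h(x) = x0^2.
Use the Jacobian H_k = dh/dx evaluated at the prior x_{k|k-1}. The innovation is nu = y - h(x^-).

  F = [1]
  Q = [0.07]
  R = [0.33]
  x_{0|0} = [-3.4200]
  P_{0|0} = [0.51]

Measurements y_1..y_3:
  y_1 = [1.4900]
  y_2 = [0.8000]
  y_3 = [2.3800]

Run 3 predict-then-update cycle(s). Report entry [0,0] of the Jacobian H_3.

H_jac[0,0] = -2.6955

step 1: x^-=[-3.4200]  P^-=[0.5800]  H_jac=[-6.8400]  S=[27.4656]  K=[-0.1444]  nu=[-10.2064]  x^+=[-1.9458]  P^+=[0.0070]
step 2: x^-=[-1.9458]  P^-=[0.0770]  H_jac=[-3.8915]  S=[1.4956]  K=[-0.2003]  nu=[-2.9860]  x^+=[-1.3478]  P^+=[0.0170]
step 3: x^-=[-1.3478]  P^-=[0.0870]  H_jac=[-2.6955]  S=[0.9620]  K=[-0.2437]  nu=[0.5635]  x^+=[-1.4851]  P^+=[0.0298]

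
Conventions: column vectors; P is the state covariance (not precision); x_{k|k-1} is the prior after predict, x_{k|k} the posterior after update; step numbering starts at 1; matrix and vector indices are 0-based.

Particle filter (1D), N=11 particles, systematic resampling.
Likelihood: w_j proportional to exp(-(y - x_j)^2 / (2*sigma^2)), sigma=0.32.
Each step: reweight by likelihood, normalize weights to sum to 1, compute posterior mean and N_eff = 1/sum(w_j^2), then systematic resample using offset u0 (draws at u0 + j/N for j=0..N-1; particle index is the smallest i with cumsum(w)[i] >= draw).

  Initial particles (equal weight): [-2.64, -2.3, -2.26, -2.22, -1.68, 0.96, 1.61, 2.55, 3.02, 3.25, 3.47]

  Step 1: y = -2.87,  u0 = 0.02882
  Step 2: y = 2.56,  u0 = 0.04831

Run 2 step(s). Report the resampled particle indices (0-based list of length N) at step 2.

resampled_idx = [9, 9, 10, 10, 10, 10, 10, 10, 10, 10, 10]

step 1: w=[0.6093, 0.1614, 0.1282, 0.1002, 0.0008, 0.0000, 0.0000, 0.0000, 0.0000, 0.0000, 0.0000]  mean=-2.4935  Neff=2.3596  idx=[0, 0, 0, 0, 0, 0, 0, 1, 1, 2, 3]
step 2: w=[0.0000, 0.0000, 0.0000, 0.0000, 0.0000, 0.0000, 0.0000, 0.0193, 0.0193, 0.1278, 0.8336]  mean=-2.2282  Neff=1.4046  idx=[9, 9, 10, 10, 10, 10, 10, 10, 10, 10, 10]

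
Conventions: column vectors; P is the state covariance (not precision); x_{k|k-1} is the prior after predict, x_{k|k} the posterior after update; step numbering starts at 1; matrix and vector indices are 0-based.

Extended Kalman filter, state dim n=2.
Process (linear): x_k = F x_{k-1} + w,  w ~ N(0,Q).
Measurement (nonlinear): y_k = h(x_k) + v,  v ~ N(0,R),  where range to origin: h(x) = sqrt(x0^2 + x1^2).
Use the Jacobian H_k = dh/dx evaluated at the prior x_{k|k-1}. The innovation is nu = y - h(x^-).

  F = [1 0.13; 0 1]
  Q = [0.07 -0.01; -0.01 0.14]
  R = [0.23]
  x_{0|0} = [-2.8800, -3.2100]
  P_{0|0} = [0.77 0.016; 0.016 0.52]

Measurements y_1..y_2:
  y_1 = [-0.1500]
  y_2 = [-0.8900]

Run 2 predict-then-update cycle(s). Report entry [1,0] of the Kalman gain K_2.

step 1: x^-=[-3.2973, -3.2100]  P^-=[0.8529 0.0736; 0.0736 0.6600]  H_jac=[-0.7165 -0.6976]  S=[1.0626]  K=[-0.6235; -0.4829]  nu=[-4.7518]  x^+=[-0.3348, -0.9155]  P^+=[0.4399 -0.2463; -0.2463 0.4122]
step 2: x^-=[-0.4538, -0.9155]  P^-=[0.4528 -0.2027; -0.2027 0.5522]  H_jac=[-0.4441 -0.8960]  S=[0.6013]  K=[-0.0324; -0.6731]  nu=[-1.9118]  x^+=[-0.3918, 0.3714]  P^+=[0.4522 -0.2158; -0.2158 0.2798]

K[1,0] = -0.6731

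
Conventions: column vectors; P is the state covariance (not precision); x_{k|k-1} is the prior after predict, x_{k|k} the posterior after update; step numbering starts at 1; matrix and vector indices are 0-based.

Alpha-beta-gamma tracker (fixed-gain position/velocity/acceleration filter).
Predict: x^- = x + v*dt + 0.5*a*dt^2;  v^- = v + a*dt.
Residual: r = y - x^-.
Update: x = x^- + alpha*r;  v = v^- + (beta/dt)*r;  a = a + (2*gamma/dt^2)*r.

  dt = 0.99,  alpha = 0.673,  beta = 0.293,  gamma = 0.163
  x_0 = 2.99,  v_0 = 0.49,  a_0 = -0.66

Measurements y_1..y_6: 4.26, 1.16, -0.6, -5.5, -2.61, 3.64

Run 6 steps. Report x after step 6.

x_post = -0.6648

step 1: x_pred=3.1517  r=1.1083  x^+=3.8976  v^+=0.1646  a^+=-0.2913
step 2: x_pred=3.9178  r=-2.7578  x^+=2.0618  v^+=-0.9400  a^+=-1.2086
step 3: x_pred=0.5389  r=-1.1389  x^+=-0.2276  v^+=-2.4736  a^+=-1.5875
step 4: x_pred=-3.4544  r=-2.0456  x^+=-4.8311  v^+=-4.6506  a^+=-2.2679
step 5: x_pred=-10.5466  r=7.9366  x^+=-5.2053  v^+=-4.5469  a^+=0.3720
step 6: x_pred=-9.5244  r=13.1644  x^+=-0.6648  v^+=-0.2825  a^+=4.7507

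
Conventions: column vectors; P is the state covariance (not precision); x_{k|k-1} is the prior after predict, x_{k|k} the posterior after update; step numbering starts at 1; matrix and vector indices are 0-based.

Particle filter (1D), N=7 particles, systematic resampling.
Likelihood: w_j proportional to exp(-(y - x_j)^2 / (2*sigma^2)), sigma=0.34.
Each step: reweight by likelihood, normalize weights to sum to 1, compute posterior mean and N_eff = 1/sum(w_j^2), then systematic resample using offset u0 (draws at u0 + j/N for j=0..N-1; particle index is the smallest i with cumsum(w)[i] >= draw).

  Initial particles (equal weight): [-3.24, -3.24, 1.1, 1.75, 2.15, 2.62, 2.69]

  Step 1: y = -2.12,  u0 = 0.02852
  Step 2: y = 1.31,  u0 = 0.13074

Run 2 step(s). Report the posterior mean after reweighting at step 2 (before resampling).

post_mean = -3.2400

step 1: w=[0.5000, 0.5000, 0.0000, 0.0000, 0.0000, 0.0000, 0.0000]  mean=-3.2400  Neff=2.0000  idx=[0, 0, 0, 0, 1, 1, 1]
step 2: w=[0.1429, 0.1429, 0.1429, 0.1429, 0.1429, 0.1429, 0.1429]  mean=-3.2400  Neff=7.0000  idx=[0, 1, 2, 3, 4, 5, 6]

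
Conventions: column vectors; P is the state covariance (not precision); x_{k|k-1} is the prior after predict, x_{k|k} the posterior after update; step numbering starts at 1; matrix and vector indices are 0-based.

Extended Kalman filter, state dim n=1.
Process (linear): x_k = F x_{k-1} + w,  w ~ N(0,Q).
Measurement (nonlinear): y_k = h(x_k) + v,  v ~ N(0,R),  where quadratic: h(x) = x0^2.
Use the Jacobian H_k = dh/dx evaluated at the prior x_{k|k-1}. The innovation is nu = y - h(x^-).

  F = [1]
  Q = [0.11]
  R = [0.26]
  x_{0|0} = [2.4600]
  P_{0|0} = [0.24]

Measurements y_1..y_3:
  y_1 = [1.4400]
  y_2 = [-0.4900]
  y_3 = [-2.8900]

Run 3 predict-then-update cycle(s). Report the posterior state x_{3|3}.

step 1: x^-=[2.4600]  P^-=[0.3500]  H_jac=[4.9200]  S=[8.7322]  K=[0.1972]  nu=[-4.6116]  x^+=[1.5506]  P^+=[0.0104]
step 2: x^-=[1.5506]  P^-=[0.1204]  H_jac=[3.1012]  S=[1.4181]  K=[0.2633]  nu=[-2.8943]  x^+=[0.7884]  P^+=[0.0221]
step 3: x^-=[0.7884]  P^-=[0.1321]  H_jac=[1.5768]  S=[0.5884]  K=[0.3540]  nu=[-3.5116]  x^+=[-0.4545]  P^+=[0.0584]

x_post = [-0.4545]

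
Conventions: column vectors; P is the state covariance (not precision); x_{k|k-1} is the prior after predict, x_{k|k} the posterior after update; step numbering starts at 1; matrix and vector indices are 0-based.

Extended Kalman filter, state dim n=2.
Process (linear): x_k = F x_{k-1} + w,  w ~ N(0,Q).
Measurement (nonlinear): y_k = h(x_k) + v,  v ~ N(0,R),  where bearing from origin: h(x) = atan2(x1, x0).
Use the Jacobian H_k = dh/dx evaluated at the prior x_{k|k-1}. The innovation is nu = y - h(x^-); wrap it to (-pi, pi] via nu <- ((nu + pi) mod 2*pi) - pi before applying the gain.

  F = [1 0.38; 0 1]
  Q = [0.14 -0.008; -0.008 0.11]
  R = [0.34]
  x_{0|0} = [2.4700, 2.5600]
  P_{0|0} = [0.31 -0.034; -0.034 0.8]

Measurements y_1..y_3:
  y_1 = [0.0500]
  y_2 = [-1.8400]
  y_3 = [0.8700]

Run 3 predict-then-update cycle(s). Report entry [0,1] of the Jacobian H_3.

step 1: x^-=[3.4428, 2.5600]  P^-=[0.5397 0.2620; 0.2620 0.9100]  H_jac=[-0.1391 0.1870]  S=[0.3686]  K=[-0.0707; 0.3629]  nu=[-0.5894]  x^+=[3.4845, 2.3461]  P^+=[0.5378 0.2715; 0.2715 0.8615]
step 2: x^-=[4.3760, 2.3461]  P^-=[1.0085 0.5908; 0.5908 0.9715]  H_jac=[-0.0952 0.1775]  S=[0.3598]  K=[0.0247; 0.3230]  nu=[-2.3321]  x^+=[4.3183, 1.5929]  P^+=[1.0083 0.5879; 0.5879 0.9339]
step 3: x^-=[4.9236, 1.5929]  P^-=[1.7300 0.9348; 0.9348 1.0439]  H_jac=[-0.0595 0.1839]  S=[0.3610]  K=[0.1911; 0.3777]  nu=[0.5571]  x^+=[5.0301, 1.8033]  P^+=[1.7168 0.9088; 0.9088 0.9924]

H_jac[0,1] = 0.1839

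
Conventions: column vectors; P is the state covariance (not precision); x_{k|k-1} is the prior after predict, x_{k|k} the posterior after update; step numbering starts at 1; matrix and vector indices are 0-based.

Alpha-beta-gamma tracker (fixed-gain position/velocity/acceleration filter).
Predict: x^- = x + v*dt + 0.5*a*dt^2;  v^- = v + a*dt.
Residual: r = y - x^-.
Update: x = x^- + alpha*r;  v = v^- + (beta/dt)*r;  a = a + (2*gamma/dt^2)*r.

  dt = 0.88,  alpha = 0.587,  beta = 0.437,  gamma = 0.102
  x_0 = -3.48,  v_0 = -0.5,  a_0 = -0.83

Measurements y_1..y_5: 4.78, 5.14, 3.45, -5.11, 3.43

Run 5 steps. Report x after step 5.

step 1: x_pred=-4.2414  r=9.0214  x^+=1.0542  v^+=3.2495  a^+=1.5465
step 2: x_pred=4.5126  r=0.6274  x^+=4.8809  v^+=4.9220  a^+=1.7118
step 3: x_pred=9.8751  r=-6.4251  x^+=6.1035  v^+=3.2378  a^+=0.0192
step 4: x_pred=8.9602  r=-14.0702  x^+=0.7010  v^+=-3.7325  a^+=-3.6873
step 5: x_pred=-4.0113  r=7.4413  x^+=0.3568  v^+=-3.2820  a^+=-1.7270

x_post = 0.3568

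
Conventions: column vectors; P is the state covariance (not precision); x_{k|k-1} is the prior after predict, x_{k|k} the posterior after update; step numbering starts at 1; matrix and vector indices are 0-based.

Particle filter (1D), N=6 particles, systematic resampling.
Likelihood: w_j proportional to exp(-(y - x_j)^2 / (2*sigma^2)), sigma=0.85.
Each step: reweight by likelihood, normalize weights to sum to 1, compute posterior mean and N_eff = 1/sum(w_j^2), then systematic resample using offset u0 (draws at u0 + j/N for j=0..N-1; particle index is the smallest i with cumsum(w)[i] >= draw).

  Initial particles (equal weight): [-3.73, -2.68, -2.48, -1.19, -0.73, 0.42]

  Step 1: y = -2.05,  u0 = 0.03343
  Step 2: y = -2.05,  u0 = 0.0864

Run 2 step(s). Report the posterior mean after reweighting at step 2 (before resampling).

post_mean = -2.1647

step 1: w=[0.0526, 0.2819, 0.3265, 0.2224, 0.1111, 0.0054]  mean=-2.1050  Neff=3.9890  idx=[0, 1, 2, 2, 3, 3]
step 2: w=[0.0367, 0.1968, 0.2279, 0.2279, 0.1553, 0.1553]  mean=-2.1647  Neff=5.2022  idx=[1, 2, 2, 3, 4, 5]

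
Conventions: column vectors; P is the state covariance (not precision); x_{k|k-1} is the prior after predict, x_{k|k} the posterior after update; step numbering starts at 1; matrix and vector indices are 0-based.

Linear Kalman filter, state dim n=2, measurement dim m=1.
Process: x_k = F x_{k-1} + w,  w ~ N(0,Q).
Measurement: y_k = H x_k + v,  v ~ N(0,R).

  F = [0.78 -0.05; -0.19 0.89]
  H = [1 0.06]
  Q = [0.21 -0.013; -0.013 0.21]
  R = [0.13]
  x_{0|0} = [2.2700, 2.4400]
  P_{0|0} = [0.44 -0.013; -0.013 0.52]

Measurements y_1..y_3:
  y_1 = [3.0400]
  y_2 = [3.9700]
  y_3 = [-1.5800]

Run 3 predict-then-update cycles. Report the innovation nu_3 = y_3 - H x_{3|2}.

innov = [-4.1262]

step 1: x^-=[1.6486, 1.7403]  P^-=[0.4800 -0.1105; -0.1105 0.6422]  S=[0.5991]  K=[0.7902; -0.1201]  nu=[1.2870]  x^+=[2.6656, 1.5857]  P^+=[0.1059 -0.0536; -0.0536 0.6335]
step 2: x^-=[1.9999, 0.9048]  P^-=[0.2802 -0.0946; -0.0946 0.7338]  S=[0.4015]  K=[0.6838; -0.1260]  nu=[1.9158]  x^+=[3.3099, 0.6633]  P^+=[0.0925 -0.0600; -0.0600 0.7274]
step 3: x^-=[2.5485, -0.0385]  P^-=[0.2728 -0.1013; -0.1013 0.8098]  S=[0.3935]  K=[0.6777; -0.1340]  nu=[-4.1262]  x^+=[-0.2478, 0.5144]  P^+=[0.0920 -0.0656; -0.0656 0.8027]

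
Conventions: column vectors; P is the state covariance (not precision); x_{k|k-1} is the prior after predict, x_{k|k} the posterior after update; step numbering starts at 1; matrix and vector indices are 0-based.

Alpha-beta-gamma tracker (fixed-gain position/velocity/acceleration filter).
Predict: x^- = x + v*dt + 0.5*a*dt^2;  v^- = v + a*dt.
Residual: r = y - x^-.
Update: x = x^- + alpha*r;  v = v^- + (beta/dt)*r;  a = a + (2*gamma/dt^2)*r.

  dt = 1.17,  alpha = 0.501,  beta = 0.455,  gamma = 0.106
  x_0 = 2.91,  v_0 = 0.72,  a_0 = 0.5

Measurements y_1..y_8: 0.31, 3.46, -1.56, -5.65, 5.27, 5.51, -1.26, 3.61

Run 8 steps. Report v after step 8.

step 1: x_pred=4.0946  r=-3.7846  x^+=2.1985  v^+=-0.1668  a^+=-0.0861
step 2: x_pred=1.9444  r=1.5156  x^+=2.7037  v^+=0.3218  a^+=0.1486
step 3: x_pred=3.1820  r=-4.7420  x^+=0.8062  v^+=-1.3484  a^+=-0.5858
step 4: x_pred=-1.1723  r=-4.4777  x^+=-3.4157  v^+=-3.7751  a^+=-1.2792
step 5: x_pred=-8.7081  r=13.9781  x^+=-1.7051  v^+=0.1641  a^+=0.8855
step 6: x_pred=-0.9070  r=6.4170  x^+=2.3079  v^+=3.6957  a^+=1.8793
step 7: x_pred=7.9182  r=-9.1782  x^+=3.3199  v^+=2.3252  a^+=0.4579
step 8: x_pred=6.3538  r=-2.7438  x^+=4.9791  v^+=1.7939  a^+=0.0330

v_post = 1.7939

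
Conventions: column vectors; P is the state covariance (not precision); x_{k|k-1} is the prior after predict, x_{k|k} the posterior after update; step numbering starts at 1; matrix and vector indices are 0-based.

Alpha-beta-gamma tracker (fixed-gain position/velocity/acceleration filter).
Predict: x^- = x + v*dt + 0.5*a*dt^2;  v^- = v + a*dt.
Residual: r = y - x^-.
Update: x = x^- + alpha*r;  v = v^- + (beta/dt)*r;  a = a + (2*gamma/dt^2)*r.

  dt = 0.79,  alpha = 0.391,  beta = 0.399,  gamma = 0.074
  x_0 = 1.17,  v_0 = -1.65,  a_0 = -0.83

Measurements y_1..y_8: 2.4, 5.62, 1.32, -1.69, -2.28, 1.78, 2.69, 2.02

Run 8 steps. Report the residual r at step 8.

resid = 1.9004

step 1: x_pred=-0.3925  r=2.7925  x^+=0.6994  v^+=-0.8953  a^+=-0.1678
step 2: x_pred=-0.0603  r=5.6803  x^+=2.1607  v^+=1.8410  a^+=1.1792
step 3: x_pred=3.9831  r=-2.6631  x^+=2.9418  v^+=1.4276  a^+=0.5477
step 4: x_pred=4.2406  r=-5.9306  x^+=1.9217  v^+=-1.1350  a^+=-0.8587
step 5: x_pred=0.7571  r=-3.0371  x^+=-0.4304  v^+=-3.3473  a^+=-1.5789
step 6: x_pred=-3.5675  r=5.3475  x^+=-1.4766  v^+=-1.8938  a^+=-0.3108
step 7: x_pred=-3.0697  r=5.7597  x^+=-0.8177  v^+=0.7697  a^+=1.0551
step 8: x_pred=0.1196  r=1.9004  x^+=0.8627  v^+=2.5630  a^+=1.5057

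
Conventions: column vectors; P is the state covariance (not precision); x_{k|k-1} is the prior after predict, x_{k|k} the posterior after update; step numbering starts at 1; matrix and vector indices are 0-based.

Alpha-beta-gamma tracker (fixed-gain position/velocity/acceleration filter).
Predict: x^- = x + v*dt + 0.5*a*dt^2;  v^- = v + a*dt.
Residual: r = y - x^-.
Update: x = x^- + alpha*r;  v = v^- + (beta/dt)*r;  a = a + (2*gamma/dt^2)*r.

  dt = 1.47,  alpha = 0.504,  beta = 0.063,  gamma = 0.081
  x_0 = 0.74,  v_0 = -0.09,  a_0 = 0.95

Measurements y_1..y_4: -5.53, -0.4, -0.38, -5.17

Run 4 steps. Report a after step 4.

a_post = -0.5358

step 1: x_pred=1.6341  r=-7.1641  x^+=-1.9766  v^+=0.9995  a^+=0.4129
step 2: x_pred=-0.0612  r=-0.3388  x^+=-0.2320  v^+=1.5919  a^+=0.3875
step 3: x_pred=2.5269  r=-2.9069  x^+=1.0618  v^+=2.0370  a^+=0.1696
step 4: x_pred=4.2394  r=-9.4094  x^+=-0.5029  v^+=1.8830  a^+=-0.5358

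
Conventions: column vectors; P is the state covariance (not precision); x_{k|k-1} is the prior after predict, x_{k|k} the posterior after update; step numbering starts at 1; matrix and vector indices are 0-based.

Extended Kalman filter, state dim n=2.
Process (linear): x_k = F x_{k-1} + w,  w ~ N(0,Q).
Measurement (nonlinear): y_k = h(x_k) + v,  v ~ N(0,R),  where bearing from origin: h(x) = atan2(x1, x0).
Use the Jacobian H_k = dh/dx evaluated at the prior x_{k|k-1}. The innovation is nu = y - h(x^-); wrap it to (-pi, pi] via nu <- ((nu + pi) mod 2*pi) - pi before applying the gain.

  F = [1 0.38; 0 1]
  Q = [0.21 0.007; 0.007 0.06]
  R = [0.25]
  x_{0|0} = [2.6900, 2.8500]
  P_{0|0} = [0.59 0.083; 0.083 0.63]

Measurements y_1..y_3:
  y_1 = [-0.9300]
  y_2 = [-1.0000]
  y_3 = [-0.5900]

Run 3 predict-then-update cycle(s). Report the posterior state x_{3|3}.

step 1: x^-=[3.7730, 2.8500]  P^-=[0.9541 0.3294; 0.3294 0.6900]  H_jac=[-0.1275 0.1688]  S=[0.2710]  K=[-0.2437; 0.2747]  nu=[-1.5769]  x^+=[4.1572, 2.4167]  P^+=[0.9380 0.3475; 0.3475 0.6695]
step 2: x^-=[5.0756, 2.4167]  P^-=[1.5088 0.6090; 0.6090 0.7295]  H_jac=[-0.0765 0.1606]  S=[0.2627]  K=[-0.0669; 0.2688]  nu=[-1.4444]  x^+=[5.1722, 2.0285]  P^+=[1.5076 0.6137; 0.6137 0.7106]
step 3: x^-=[5.9431, 2.0285]  P^-=[2.2866 0.8907; 0.8907 0.7706]  H_jac=[-0.0514 0.1507]  S=[0.2597]  K=[0.0640; 0.2707]  nu=[-0.9189]  x^+=[5.8843, 1.7798]  P^+=[2.2856 0.8862; 0.8862 0.7515]

x_post = [5.8843, 1.7798]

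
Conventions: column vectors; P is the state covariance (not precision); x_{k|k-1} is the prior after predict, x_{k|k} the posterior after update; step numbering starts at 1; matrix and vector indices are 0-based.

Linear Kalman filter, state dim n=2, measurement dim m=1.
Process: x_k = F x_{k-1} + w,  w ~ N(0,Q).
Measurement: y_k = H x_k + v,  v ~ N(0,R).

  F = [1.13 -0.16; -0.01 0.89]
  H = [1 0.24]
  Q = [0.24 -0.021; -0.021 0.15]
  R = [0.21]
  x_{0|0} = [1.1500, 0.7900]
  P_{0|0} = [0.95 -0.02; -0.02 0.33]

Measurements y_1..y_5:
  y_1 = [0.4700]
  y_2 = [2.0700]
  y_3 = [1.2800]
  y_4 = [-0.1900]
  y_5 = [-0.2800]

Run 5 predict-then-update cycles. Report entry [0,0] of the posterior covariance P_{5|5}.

step 1: x^-=[1.1731, 0.6916]  P^-=[1.4687 -0.0989; -0.0989 0.4118]  S=[1.6550]  K=[0.8731; -0.0000]  nu=[-0.8691]  x^+=[0.4143, 0.6916]  P^+=[0.2071 -0.0988; -0.0988 0.4118]
step 2: x^-=[0.3575, 0.6114]  P^-=[0.5507 -0.1816; -0.1816 0.4780]  S=[0.7011]  K=[0.7233; -0.0953]  nu=[1.5658]  x^+=[1.4901, 0.4621]  P^+=[0.1839 -0.1332; -0.1332 0.4716]
step 3: x^-=[1.6099, 0.3964]  P^-=[0.5350 -0.2244; -0.2244 0.5260]  S=[0.6676]  K=[0.7207; -0.1471]  nu=[-0.4250]  x^+=[1.3035, 0.4589]  P^+=[0.1882 -0.1537; -0.1537 0.5115]
step 4: x^-=[1.3996, 0.3954]  P^-=[0.5490 -0.2507; -0.2507 0.5579]  S=[0.6708]  K=[0.7287; -0.1742]  nu=[-1.6845]  x^+=[0.1720, 0.6888]  P^+=[0.1928 -0.1656; -0.1656 0.5376]
step 5: x^-=[0.0842, 0.6113]  P^-=[0.5598 -0.2665; -0.2665 0.5788]  S=[0.6752]  K=[0.7343; -0.1890]  nu=[-0.5109]  x^+=[-0.2910, 0.7079]  P^+=[0.1957 -0.1728; -0.1728 0.5547]

P_post[0,0] = 0.1957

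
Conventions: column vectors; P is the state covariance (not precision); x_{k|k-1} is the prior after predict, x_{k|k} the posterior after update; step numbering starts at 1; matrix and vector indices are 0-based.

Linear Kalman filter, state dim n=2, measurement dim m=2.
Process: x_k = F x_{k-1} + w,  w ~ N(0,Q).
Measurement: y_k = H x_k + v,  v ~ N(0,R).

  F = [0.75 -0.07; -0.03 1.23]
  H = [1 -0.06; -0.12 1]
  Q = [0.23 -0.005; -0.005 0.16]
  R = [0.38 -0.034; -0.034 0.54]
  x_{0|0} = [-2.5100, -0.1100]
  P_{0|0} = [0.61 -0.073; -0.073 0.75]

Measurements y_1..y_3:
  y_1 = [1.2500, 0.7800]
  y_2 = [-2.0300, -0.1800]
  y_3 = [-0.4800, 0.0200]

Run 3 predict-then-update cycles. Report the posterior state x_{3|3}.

step 1: x^-=[-1.8748, -0.0600]  P^-=[0.5845 -0.1508; -0.1508 1.3006]  S=[0.9872 -0.3341; -0.3341 1.8852]  K=[0.5973 -0.0113; 0.0052 0.7004]  nu=[3.1212, 0.6150]  x^+=[-0.0173, 0.3870]  P^+=[0.2274 0.0009; 0.0009 0.3782]
step 2: x^-=[-0.0401, 0.4766]  P^-=[0.3597 -0.0419; -0.0419 0.7322]  S=[0.7474 -0.1633; -0.1633 1.2875]  K=[0.4836 -0.0047; 0.0106 0.5740]  nu=[-1.9613, -0.6614]  x^+=[-0.9855, 0.0762]  P^+=[0.1841 0.0031; 0.0031 0.3100]
step 3: x^-=[-0.7445, 0.1233]  P^-=[0.3348 -0.0330; -0.0330 0.6289]  S=[0.7210 -0.1451; -0.1451 1.1816]  K=[0.4661 -0.0047; 0.0100 0.5368]  nu=[0.2719, -0.1926]  x^+=[-0.6168, 0.0226]  P^+=[0.1775 0.0029; 0.0029 0.2899]

x_post = [-0.6168, 0.0226]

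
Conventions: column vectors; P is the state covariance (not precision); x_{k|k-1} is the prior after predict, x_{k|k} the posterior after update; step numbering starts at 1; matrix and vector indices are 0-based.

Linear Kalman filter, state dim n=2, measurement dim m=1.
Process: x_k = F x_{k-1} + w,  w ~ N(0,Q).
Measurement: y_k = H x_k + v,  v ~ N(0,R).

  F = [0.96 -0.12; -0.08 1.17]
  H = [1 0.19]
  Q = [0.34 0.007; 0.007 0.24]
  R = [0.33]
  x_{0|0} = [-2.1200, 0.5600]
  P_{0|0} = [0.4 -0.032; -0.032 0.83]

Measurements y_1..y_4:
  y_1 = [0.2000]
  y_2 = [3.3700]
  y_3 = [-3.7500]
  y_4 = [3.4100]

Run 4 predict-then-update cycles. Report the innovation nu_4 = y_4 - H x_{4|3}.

innov = [5.1800]

step 1: x^-=[-2.1024, 0.8248]  P^-=[0.7280 -0.1765; -0.1765 1.3847]  S=[1.0409]  K=[0.6672; 0.0832]  nu=[2.1457]  x^+=[-0.6709, 1.0033]  P^+=[0.2647 -0.2343; -0.2343 1.3775]
step 2: x^-=[-0.7645, 1.2276]  P^-=[0.6577 -0.4721; -0.4721 2.1713]  S=[0.8867]  K=[0.6406; -0.0672]  nu=[3.9012]  x^+=[1.7347, 0.9654]  P^+=[0.2939 -0.4340; -0.4340 2.1673]
step 3: x^-=[1.5495, 0.9908]  P^-=[0.7420 -0.8114; -0.8114 3.2899]  S=[0.8824]  K=[0.6662; -0.2112]  nu=[-5.4877]  x^+=[-2.1062, 2.1497]  P^+=[0.3504 -0.6873; -0.6873 3.2505]
step 4: x^-=[-2.2799, 2.6836]  P^-=[0.8681 -1.2548; -1.2548 4.8205]  S=[0.8953]  K=[0.7033; -0.3786]  nu=[5.1800]  x^+=[1.3634, 0.7225]  P^+=[0.4252 -1.0165; -1.0165 4.6922]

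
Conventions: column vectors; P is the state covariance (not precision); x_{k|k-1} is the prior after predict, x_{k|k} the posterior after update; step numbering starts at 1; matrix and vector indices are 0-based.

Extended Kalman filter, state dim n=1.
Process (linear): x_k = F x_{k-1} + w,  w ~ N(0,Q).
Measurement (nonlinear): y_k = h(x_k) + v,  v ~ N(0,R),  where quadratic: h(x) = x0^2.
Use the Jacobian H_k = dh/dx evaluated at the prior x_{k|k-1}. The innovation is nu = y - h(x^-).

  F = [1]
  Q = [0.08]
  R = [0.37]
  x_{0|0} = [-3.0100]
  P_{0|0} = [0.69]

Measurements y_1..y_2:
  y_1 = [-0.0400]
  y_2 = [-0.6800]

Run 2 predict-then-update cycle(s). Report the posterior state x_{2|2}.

x_post = [-0.8381]

step 1: x^-=[-3.0100]  P^-=[0.7700]  H_jac=[-6.0200]  S=[28.2751]  K=[-0.1639]  nu=[-9.1001]  x^+=[-1.5181]  P^+=[0.0101]
step 2: x^-=[-1.5181]  P^-=[0.0901]  H_jac=[-3.0363]  S=[1.2004]  K=[-0.2278]  nu=[-2.9847]  x^+=[-0.8381]  P^+=[0.0278]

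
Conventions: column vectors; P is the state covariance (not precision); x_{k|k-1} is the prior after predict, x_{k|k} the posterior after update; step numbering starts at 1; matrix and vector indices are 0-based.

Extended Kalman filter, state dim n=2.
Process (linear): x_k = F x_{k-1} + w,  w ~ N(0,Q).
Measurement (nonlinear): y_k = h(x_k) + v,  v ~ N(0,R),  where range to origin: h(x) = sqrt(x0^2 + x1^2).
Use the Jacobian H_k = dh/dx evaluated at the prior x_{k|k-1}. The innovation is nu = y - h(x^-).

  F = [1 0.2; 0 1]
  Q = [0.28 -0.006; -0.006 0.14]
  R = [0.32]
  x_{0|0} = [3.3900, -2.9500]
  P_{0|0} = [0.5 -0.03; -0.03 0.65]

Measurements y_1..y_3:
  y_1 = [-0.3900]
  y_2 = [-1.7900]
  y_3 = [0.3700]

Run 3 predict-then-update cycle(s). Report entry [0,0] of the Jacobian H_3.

step 1: x^-=[2.8000, -2.9500]  P^-=[0.7940 0.0940; 0.0940 0.7900]  H_jac=[0.6884 -0.7253]  S=[1.0180]  K=[0.4700; -0.4993]  nu=[-4.4572]  x^+=[0.7053, -0.7246]  P^+=[0.5692 0.3329; 0.3329 0.5362]
step 2: x^-=[0.5604, -0.7246]  P^-=[1.0038 0.4341; 0.4341 0.6762]  H_jac=[0.6118 -0.7910]  S=[0.6986]  K=[0.3874; -0.3855]  nu=[-2.7060]  x^+=[-0.4879, 0.3187]  P^+=[0.8989 0.5385; 0.5385 0.5724]
step 3: x^-=[-0.4242, 0.3187]  P^-=[1.4172 0.6469; 0.6469 0.7124]  H_jac=[-0.7995 0.6007]  S=[0.8615]  K=[-0.8641; -0.1037]  nu=[-0.1605]  x^+=[-0.2854, 0.3353]  P^+=[0.7739 0.5698; 0.5698 0.7031]

H_jac[0,0] = -0.7995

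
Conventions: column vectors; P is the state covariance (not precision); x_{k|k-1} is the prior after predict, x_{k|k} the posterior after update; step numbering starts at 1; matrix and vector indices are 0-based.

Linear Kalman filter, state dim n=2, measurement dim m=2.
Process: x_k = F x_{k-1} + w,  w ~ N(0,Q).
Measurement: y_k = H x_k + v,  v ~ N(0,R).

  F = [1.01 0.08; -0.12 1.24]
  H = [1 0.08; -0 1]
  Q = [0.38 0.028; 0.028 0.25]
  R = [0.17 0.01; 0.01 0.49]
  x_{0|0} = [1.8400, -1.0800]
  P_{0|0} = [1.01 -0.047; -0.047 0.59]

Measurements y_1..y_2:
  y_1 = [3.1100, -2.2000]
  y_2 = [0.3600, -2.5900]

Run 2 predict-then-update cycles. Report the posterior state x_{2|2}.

step 1: x^-=[1.7720, -1.5600]  P^-=[1.4065 -0.0943; -0.0943 1.1857]  S=[1.5690 0.0106; 0.0106 1.6757]  K=[0.8920 -0.0619; -0.0044 0.7076]  nu=[1.4628, -0.6400]  x^+=[3.1165, -2.0193]  P^+=[0.1527 -0.0214; -0.0214 0.3467]
step 2: x^-=[2.9861, -2.8779]  P^-=[0.5346 0.0173; 0.0173 0.7916]  S=[0.7124 0.0906; 0.0906 1.2816]  K=[0.7574 -0.0401; 0.0349 0.6152]  nu=[-2.3959, 0.2879]  x^+=[1.1599, -2.7844]  P^+=[0.1293 -0.0121; -0.0121 0.3018]

x_post = [1.1599, -2.7844]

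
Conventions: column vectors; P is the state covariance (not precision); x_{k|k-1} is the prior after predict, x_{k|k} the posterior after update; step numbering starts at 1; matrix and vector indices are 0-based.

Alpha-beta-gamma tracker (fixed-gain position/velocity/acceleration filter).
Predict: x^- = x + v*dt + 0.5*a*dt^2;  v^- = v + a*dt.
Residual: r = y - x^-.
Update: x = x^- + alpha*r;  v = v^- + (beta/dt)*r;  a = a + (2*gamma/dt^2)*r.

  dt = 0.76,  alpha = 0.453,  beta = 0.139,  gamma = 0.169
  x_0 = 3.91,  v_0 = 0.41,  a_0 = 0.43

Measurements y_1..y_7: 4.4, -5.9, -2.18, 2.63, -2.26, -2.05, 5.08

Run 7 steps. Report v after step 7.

step 1: x_pred=4.3458  r=0.0542  x^+=4.3703  v^+=0.7467  a^+=0.4617
step 2: x_pred=5.0712  r=-10.9712  x^+=0.1012  v^+=-0.9089  a^+=-5.9584
step 3: x_pred=-2.3103  r=0.1303  x^+=-2.2513  v^+=-5.4135  a^+=-5.8821
step 4: x_pred=-8.0643  r=10.6943  x^+=-3.2198  v^+=-7.9280  a^+=0.3760
step 5: x_pred=-9.1365  r=6.8765  x^+=-6.0214  v^+=-6.3846  a^+=4.3999
step 6: x_pred=-9.6030  r=7.5530  x^+=-6.1815  v^+=-1.6592  a^+=8.8198
step 7: x_pred=-4.8953  r=9.9753  x^+=-0.3765  v^+=6.8683  a^+=14.6572

v_post = 6.8683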